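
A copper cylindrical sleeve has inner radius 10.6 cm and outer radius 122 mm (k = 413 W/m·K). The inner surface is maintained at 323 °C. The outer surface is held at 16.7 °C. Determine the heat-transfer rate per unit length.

Q' = 5.65×10^6 W/m

Q' = 2πk·ΔT/ln(r₂/r₁) = 2π × 413 × 306.3 / ln(0.122/0.106) = 5.65×10^6 W/m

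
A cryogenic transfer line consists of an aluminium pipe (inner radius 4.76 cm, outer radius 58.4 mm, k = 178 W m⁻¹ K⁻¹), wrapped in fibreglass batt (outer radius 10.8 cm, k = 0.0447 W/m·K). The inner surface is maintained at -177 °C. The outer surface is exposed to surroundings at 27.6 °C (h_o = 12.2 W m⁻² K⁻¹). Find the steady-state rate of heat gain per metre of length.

Series thermal resistances, inner to outer:
  R'_aluminium = ln(0.0584/0.0476)/(2πk) = 0.2045/(2π·178) = 1.828×10^-4 m·K/W
  R'_fibreglass batt = ln(0.108/0.0584)/(2πk) = 0.6148/(2π·0.0447) = 2.189 m·K/W
  R'_conv,out = 1/(2πr h) = 1/(2π·0.108·12.2) = 0.1208 m·K/W
ΣR = 1.828×10^-4 + 2.189 + 0.1208 = 2.310 m·K/W
Q' = ΔT/ΣR = (-177 °C − 27.6 °C)/2.310 = -88.6 W/m
(Negative Q' ⇒ heat flows inward; heat gain = 88.6 W/m.)

Q' = 88.6 W/m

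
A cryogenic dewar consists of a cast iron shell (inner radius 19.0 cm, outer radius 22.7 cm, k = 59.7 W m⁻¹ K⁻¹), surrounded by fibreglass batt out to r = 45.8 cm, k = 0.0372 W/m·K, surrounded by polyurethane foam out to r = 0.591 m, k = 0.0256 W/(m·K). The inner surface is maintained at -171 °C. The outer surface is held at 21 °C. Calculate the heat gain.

Resistance network (inner→outer):
  R_cast iron = (1/0.190 − 1/0.227)/(4πk) = 0.8579/(4π·59.7) = 0.001144 K/W
  R_fibreglass batt = (1/0.227 − 1/0.458)/(4πk) = 2.222/(4π·0.0372) = 4.753 K/W
  R_polyurethane foam = (1/0.458 − 1/0.591)/(4πk) = 0.4914/(4π·0.0256) = 1.527 K/W
ΣR = 0.001144 + 4.753 + 1.527 = 6.281 K/W
Q = ΔT/ΣR = (-171 °C − 21 °C)/6.281 = -30.6 W
(Negative Q ⇒ heat flows inward; heat gain = 30.6 W.)

Q = 30.6 W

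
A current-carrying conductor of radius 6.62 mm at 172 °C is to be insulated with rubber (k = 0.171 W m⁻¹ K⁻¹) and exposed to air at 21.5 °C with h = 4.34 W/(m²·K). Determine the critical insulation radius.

r_cr = 3.94 cm

For a cylinder, r_cr = k_ins/h = 0.171/4.34 = 0.0394 m = 3.94 cm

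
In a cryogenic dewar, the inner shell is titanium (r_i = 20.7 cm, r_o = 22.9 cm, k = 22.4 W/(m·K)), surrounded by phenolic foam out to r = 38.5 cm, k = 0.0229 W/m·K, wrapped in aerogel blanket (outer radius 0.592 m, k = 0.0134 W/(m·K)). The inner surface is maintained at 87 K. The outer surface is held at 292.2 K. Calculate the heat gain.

Q = 17.8 W

Treat each layer as a resistance in series:
  R_titanium = (1/0.207 − 1/0.229)/(4πk) = 0.4641/(4π·22.4) = 0.001649 K/W
  R_phenolic foam = (1/0.229 − 1/0.385)/(4πk) = 1.769/(4π·0.0229) = 6.149 K/W
  R_aerogel blanket = (1/0.385 − 1/0.592)/(4πk) = 0.9082/(4π·0.0134) = 5.394 K/W
ΣR = 0.001649 + 6.149 + 5.394 = 11.54 K/W
Q = ΔT/ΣR = (87 K − 292.2 K)/11.54 = -17.8 W
(Negative Q ⇒ heat flows inward; heat gain = 17.8 W.)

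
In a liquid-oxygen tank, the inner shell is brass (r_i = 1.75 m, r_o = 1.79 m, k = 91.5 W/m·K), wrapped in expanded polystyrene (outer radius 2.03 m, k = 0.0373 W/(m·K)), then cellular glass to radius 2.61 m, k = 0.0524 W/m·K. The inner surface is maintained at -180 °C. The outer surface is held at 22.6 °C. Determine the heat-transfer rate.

Q = 660 W

Series thermal resistances, inner to outer:
  R_brass = (1/1.75 − 1/1.79)/(4πk) = 0.01277/(4π·91.5) = 1.111×10^-5 K/W
  R_expanded polystyrene = (1/1.79 − 1/2.03)/(4πk) = 0.06605/(4π·0.0373) = 0.1409 K/W
  R_cellular glass = (1/2.03 − 1/2.61)/(4πk) = 0.1095/(4π·0.0524) = 0.1662 K/W
ΣR = 1.111×10^-5 + 0.1409 + 0.1662 = 0.3071 K/W
Q = ΔT/ΣR = (-180 °C − 22.6 °C)/0.3071 = -660 W
(Negative Q ⇒ heat flows inward; heat gain = 660 W.)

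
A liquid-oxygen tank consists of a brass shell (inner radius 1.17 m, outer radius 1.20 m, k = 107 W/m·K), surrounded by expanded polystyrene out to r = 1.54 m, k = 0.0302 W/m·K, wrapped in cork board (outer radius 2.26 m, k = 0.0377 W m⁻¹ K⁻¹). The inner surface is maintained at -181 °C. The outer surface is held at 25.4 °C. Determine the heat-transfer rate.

Series thermal resistances, inner to outer:
  R_brass = (1/1.17 − 1/1.20)/(4πk) = 0.02137/(4π·107) = 1.589×10^-5 K/W
  R_expanded polystyrene = (1/1.20 − 1/1.54)/(4πk) = 0.1840/(4π·0.0302) = 0.4848 K/W
  R_cork board = (1/1.54 − 1/2.26)/(4πk) = 0.2069/(4π·0.0377) = 0.4367 K/W
ΣR = 1.589×10^-5 + 0.4848 + 0.4367 = 0.9215 K/W
Q = ΔT/ΣR = (-181 °C − 25.4 °C)/0.9215 = -224 W
(Negative Q ⇒ heat flows inward; heat gain = 224 W.)

Q = 224 W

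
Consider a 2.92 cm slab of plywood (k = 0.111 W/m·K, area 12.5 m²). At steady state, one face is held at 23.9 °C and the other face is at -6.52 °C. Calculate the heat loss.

Q = 1450 W

Q = kA·ΔT/L = 0.111 × 12.5 × |23.9 °C − -6.52 °C| / 0.0292 = 1450 W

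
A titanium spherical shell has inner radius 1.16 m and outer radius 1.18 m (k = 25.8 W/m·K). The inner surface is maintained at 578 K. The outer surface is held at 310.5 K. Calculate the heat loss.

Q = 4πk·ΔT/(1/r₁ − 1/r₂) = 4π × 25.8 × 267.5 / (1/1.16 − 1/1.18) = 5.94×10^6 W

Q = 5.94×10^6 W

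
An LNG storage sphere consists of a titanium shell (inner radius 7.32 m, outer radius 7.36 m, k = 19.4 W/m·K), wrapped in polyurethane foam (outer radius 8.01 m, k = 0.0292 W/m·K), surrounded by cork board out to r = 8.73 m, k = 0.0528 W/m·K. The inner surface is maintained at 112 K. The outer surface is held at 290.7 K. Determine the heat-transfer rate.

Series thermal resistances, inner to outer:
  R_titanium = (1/7.32 − 1/7.36)/(4πk) = 7.425×10^-4/(4π·19.4) = 3.046×10^-6 K/W
  R_polyurethane foam = (1/7.36 − 1/8.01)/(4πk) = 0.01103/(4π·0.0292) = 0.03005 K/W
  R_cork board = (1/8.01 − 1/8.73)/(4πk) = 0.01030/(4π·0.0528) = 0.01552 K/W
ΣR = 3.046×10^-6 + 0.03005 + 0.01552 = 0.04557 K/W
Q = ΔT/ΣR = (112 K − 290.7 K)/0.04557 = -3920 W
(Negative Q ⇒ heat flows inward; heat gain = 3920 W.)

Q = 3.92 kW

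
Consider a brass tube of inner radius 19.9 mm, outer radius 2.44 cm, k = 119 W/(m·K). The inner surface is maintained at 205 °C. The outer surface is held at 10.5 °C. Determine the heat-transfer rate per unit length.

Q' = 7.13×10^5 W/m

Q' = 2πk·ΔT/ln(r₂/r₁) = 2π × 119 × 194.5 / ln(0.0244/0.0199) = 7.13×10^5 W/m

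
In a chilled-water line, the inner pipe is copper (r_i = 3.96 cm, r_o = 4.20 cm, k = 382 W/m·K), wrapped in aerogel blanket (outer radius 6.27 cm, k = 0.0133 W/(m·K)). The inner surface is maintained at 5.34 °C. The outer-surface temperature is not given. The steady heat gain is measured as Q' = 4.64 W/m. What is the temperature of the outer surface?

Series resistances:
  R'_copper = ln(0.0420/0.0396)/(2πk) = 0.05884/(2π·382) = 2.452×10^-5 m·K/W
  R'_aerogel blanket = ln(0.0627/0.0420)/(2πk) = 0.4007/(2π·0.0133) = 4.795 m·K/W
ΣR = 4.795 m·K/W
ΔT = Q'·ΣR = 4.64 × 4.795 = 22.25 K
Heat flows inward, so T_out = T_in + ΔT = 5.34 + 22.25 = 27.6 °C

T_out = 27.6 °C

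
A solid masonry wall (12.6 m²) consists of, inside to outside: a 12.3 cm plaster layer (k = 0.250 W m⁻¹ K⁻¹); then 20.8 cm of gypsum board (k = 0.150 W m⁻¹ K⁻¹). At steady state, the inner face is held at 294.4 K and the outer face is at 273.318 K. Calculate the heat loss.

Treat each layer as a resistance in series:
  R_plaster = L/(kA) = 0.123/(0.250·12.6) = 0.03905 K/W
  R_gypsum board = L/(kA) = 0.208/(0.150·12.6) = 0.1101 K/W
ΣR = 0.03905 + 0.1101 = 0.1492 K/W
Q = ΔT/ΣR = (294.4 K − 273.318 K)/0.1492 = 141 W

Q = 141 W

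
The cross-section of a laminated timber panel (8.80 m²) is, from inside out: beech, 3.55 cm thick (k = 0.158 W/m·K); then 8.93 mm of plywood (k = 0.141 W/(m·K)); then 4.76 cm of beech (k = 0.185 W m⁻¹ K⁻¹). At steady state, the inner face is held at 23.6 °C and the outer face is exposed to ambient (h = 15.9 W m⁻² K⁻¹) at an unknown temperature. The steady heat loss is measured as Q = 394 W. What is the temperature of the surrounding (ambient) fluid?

T_out = -3.63 °C

Series resistances:
  R_beech = L/(kA) = 0.0355/(0.158·8.80) = 0.02553 K/W
  R_plywood = L/(kA) = 0.00893/(0.141·8.80) = 0.007197 K/W
  R_beech = L/(kA) = 0.0476/(0.185·8.80) = 0.02924 K/W
  R_conv,out = 1/(hA) = 1/(15.9·8.80) = 0.007147 K/W
ΣR = 0.06911 K/W
ΔT = Q·ΣR = 394 × 0.06911 = 27.23 K
Heat flows outward, so T_out = T_in − ΔT = 23.6 − 27.23 = -3.63 °C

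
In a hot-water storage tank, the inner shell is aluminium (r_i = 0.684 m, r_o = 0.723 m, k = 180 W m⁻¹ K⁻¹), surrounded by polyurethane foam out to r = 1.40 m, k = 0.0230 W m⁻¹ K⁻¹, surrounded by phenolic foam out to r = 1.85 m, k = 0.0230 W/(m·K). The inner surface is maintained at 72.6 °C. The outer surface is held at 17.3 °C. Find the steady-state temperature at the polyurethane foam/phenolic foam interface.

Treat each layer as a resistance in series:
  R_aluminium = (1/0.684 − 1/0.723)/(4πk) = 0.07886/(4π·180) = 3.486×10^-5 K/W
  R_polyurethane foam = (1/0.723 − 1/1.40)/(4πk) = 0.6688/(4π·0.0230) = 2.314 K/W
  R_phenolic foam = (1/1.40 − 1/1.85)/(4πk) = 0.1737/(4π·0.0230) = 0.6011 K/W
ΣR = 3.486×10^-5 + 2.314 + 0.6011 = 2.915 K/W
Q = ΔT/ΣR = (72.6 °C − 17.3 °C)/2.915 = 18.97 W
From the inner boundary to the polyurethane foam/phenolic foam interface, ΣR_partial = 2.314 K/W.
T_interface = T_in − Q·ΣR_partial = 72.6 °C − (18.97)(2.314) = 28.7 °C

T = 28.7 °C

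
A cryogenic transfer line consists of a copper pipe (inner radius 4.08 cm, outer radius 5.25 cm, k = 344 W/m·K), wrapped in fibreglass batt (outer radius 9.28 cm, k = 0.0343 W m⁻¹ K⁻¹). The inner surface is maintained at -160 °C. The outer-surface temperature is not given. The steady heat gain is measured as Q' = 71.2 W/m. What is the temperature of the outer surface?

T_out = 28.2 °C

Sum the resistances:
  R'_copper = ln(0.0525/0.0408)/(2πk) = 0.2521/(2π·344) = 1.167×10^-4 m·K/W
  R'_fibreglass batt = ln(0.0928/0.0525)/(2πk) = 0.5696/(2π·0.0343) = 2.643 m·K/W
ΣR = 2.643 m·K/W
ΔT = Q'·ΣR = 71.2 × 2.643 = 188.2 K
Heat flows inward, so T_out = T_in + ΔT = -160 + 188.2 = 28.2 °C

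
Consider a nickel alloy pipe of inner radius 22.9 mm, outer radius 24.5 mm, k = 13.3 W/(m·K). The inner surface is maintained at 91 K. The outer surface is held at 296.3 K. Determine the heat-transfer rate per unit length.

Q' = 2πk·ΔT/ln(r₂/r₁) = 2π × 13.3 × 205.3 / ln(0.0245/0.0229) = 2.54×10^5 W/m

Q' = 254 kW/m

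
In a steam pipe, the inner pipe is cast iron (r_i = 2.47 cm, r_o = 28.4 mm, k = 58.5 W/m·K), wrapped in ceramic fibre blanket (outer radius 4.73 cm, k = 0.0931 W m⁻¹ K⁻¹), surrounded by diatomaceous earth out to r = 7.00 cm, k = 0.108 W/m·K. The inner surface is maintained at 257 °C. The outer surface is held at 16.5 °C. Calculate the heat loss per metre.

Q' = 166 W/m

Series thermal resistances, inner to outer:
  R'_cast iron = ln(0.0284/0.0247)/(2πk) = 0.1396/(2π·58.5) = 3.798×10^-4 m·K/W
  R'_ceramic fibre blanket = ln(0.0473/0.0284)/(2πk) = 0.5101/(2π·0.0931) = 0.8721 m·K/W
  R'_diatomaceous earth = ln(0.0700/0.0473)/(2πk) = 0.3920/(2π·0.108) = 0.5777 m·K/W
ΣR = 3.798×10^-4 + 0.8721 + 0.5777 = 1.450 m·K/W
Q' = ΔT/ΣR = (257 °C − 16.5 °C)/1.450 = 166 W/m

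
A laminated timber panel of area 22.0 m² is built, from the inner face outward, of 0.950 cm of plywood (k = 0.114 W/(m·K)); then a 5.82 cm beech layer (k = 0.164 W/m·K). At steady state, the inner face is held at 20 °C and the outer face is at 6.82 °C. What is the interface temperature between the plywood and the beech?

Resistance network (inner→outer):
  R_plywood = L/(kA) = 0.00950/(0.114·22.0) = 0.003788 K/W
  R_beech = L/(kA) = 0.0582/(0.164·22.0) = 0.01613 K/W
ΣR = 0.003788 + 0.01613 = 0.01992 K/W
Q = ΔT/ΣR = (20 °C − 6.82 °C)/0.01992 = 661.6 W
From the inner boundary to the plywood/beech interface, ΣR_partial = 0.003788 K/W.
T_interface = T_in − Q·ΣR_partial = 20 °C − (661.6)(0.003788) = 17.5 °C

T = 17.5 °C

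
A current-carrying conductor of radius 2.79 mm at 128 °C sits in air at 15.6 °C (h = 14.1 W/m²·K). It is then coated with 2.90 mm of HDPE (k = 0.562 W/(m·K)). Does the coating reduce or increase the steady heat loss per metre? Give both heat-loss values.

Critical radius for a cylinder: r_cr = k/h = 0.0399 m = 3.99 cm.
Outer radius after coating: r₂ = 0.00279 + 0.00290 = 0.00569 m.
Since r₁ < r_cr and r₂ ≤ r_cr, the coating moves toward the maximum at r_cr — heat loss rises.
Bare: R = 1/(2πr₁h) = 4.046 m·K/W; Q = 112.4/4.046 = 27.8 W/m.
Coated: R = R_cond + R_conv = 2.186 m·K/W; Q = 112.4/2.186 = 51.4 W/m.

increases: 27.8 → 51.4 W/m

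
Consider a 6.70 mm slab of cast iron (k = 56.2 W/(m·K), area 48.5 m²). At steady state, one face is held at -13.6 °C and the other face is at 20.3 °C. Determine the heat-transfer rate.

Q = kA·ΔT/L = 56.2 × 48.5 × |-13.6 °C − 20.3 °C| / 0.00670 = 1.38×10^7 W

Q = 1.38×10^7 W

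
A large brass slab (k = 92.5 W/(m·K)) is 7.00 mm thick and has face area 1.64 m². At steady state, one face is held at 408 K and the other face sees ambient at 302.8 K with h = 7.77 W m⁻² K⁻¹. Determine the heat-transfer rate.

Q = 1340 W

Resistance network (inner→outer):
  R_brass = L/(kA) = 0.00700/(92.5·1.64) = 4.614×10^-5 K/W
  R_conv,out = 1/(hA) = 1/(7.77·1.64) = 0.07848 K/W
ΣR = 4.614×10^-5 + 0.07848 = 0.07853 K/W
Q = ΔT/ΣR = (408 K − 302.8 K)/0.07853 = 1340 W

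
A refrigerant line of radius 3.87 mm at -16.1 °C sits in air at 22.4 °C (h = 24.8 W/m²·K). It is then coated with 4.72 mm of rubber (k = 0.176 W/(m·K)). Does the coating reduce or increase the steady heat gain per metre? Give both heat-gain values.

increases: 23.2 → 26.2 W/m

Critical radius for a cylinder: r_cr = k/h = 0.00710 m = 0.710 cm.
Outer radius after coating: r₂ = 0.00387 + 0.00472 = 0.00859 m.
r₁ < r_cr < r₂: heat gain rises to a maximum at r_cr then falls. Whether the coating helps depends on whether Q(r₂) has dropped back below Q(r₁).
Bare: R = 1/(2πr₁h) = 1.658 m·K/W; Q = 38.5/1.658 = 23.2 W/m.
Coated: R = R_cond + R_conv = 1.468 m·K/W; Q = 38.5/1.468 = 26.2 W/m.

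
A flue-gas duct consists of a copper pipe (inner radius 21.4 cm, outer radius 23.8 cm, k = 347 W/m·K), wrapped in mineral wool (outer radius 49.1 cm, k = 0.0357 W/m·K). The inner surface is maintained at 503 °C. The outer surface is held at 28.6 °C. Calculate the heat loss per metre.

Q' = 147 W/m

Resistance network (inner→outer):
  R'_copper = ln(0.238/0.214)/(2πk) = 0.1063/(2π·347) = 4.875×10^-5 m·K/W
  R'_mineral wool = ln(0.491/0.238)/(2πk) = 0.7242/(2π·0.0357) = 3.228 m·K/W
ΣR = 4.875×10^-5 + 3.228 = 3.228 m·K/W
Q' = ΔT/ΣR = (503 °C − 28.6 °C)/3.228 = 147 W/m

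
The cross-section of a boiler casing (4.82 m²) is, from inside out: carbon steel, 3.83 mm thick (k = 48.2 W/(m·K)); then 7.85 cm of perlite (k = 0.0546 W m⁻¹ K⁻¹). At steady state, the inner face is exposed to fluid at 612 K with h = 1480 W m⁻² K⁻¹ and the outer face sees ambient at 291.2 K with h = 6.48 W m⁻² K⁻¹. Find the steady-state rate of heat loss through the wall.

Q = 971 W

Series thermal resistances, inner to outer:
  R_conv,in = 1/(hA) = 1/(1480·4.82) = 1.402×10^-4 K/W
  R_carbon steel = L/(kA) = 0.00383/(48.2·4.82) = 1.649×10^-5 K/W
  R_perlite = L/(kA) = 0.0785/(0.0546·4.82) = 0.2983 K/W
  R_conv,out = 1/(hA) = 1/(6.48·4.82) = 0.03202 K/W
ΣR = 1.402×10^-4 + 1.649×10^-5 + 0.2983 + 0.03202 = 0.3305 K/W
Q = ΔT/ΣR = (612 K − 291.2 K)/0.3305 = 971 W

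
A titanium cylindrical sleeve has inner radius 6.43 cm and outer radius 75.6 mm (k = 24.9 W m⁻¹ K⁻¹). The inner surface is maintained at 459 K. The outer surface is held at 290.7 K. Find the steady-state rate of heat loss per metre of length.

Q' = 2πk·ΔT/ln(r₂/r₁) = 2π × 24.9 × 168.3 / ln(0.0756/0.0643) = 1.63×10^5 W/m

Q' = 163 kW/m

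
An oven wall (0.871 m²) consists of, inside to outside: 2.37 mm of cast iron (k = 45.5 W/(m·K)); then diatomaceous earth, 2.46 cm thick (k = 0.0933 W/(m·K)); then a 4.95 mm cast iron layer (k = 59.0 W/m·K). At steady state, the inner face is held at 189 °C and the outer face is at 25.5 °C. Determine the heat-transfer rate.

Treat each layer as a resistance in series:
  R_cast iron = L/(kA) = 0.00237/(45.5·0.871) = 5.980×10^-5 K/W
  R_diatomaceous earth = L/(kA) = 0.0246/(0.0933·0.871) = 0.3027 K/W
  R_cast iron = L/(kA) = 0.00495/(59.0·0.871) = 9.632×10^-5 K/W
ΣR = 5.980×10^-5 + 0.3027 + 9.632×10^-5 = 0.3029 K/W
Q = ΔT/ΣR = (189 °C − 25.5 °C)/0.3029 = 540 W

Q = 540 W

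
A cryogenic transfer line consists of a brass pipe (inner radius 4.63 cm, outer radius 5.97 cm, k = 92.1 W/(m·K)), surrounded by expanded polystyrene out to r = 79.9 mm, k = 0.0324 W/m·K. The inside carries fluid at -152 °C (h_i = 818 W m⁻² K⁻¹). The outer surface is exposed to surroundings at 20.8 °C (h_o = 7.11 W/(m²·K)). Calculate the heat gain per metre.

Q' = 101 W/m

Series thermal resistances, inner to outer:
  R'_conv,in = 1/(2πr h) = 1/(2π·0.0463·818) = 0.004202 m·K/W
  R'_brass = ln(0.0597/0.0463)/(2πk) = 0.2542/(2π·92.1) = 4.393×10^-4 m·K/W
  R'_expanded polystyrene = ln(0.0799/0.0597)/(2πk) = 0.2914/(2π·0.0324) = 1.432 m·K/W
  R'_conv,out = 1/(2πr h) = 1/(2π·0.0799·7.11) = 0.2802 m·K/W
ΣR = 0.004202 + 4.393×10^-4 + 1.432 + 0.2802 = 1.717 m·K/W
Q' = ΔT/ΣR = (-152 °C − 20.8 °C)/1.717 = -101 W/m
(Negative Q' ⇒ heat flows inward; heat gain = 101 W/m.)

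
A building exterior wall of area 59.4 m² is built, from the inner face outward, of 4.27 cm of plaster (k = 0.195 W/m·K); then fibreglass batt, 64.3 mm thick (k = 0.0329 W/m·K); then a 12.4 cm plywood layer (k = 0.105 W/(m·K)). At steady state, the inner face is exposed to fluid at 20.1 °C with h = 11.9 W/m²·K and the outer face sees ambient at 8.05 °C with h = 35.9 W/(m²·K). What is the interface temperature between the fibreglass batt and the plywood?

Series thermal resistances, inner to outer:
  R_conv,in = 1/(hA) = 1/(11.9·59.4) = 0.001415 K/W
  R_plaster = L/(kA) = 0.0427/(0.195·59.4) = 0.003686 K/W
  R_fibreglass batt = L/(kA) = 0.0643/(0.0329·59.4) = 0.03290 K/W
  R_plywood = L/(kA) = 0.124/(0.105·59.4) = 0.01988 K/W
  R_conv,out = 1/(hA) = 1/(35.9·59.4) = 4.689×10^-4 K/W
ΣR = 0.001415 + 0.003686 + 0.03290 + 0.01988 + 4.689×10^-4 = 0.05835 K/W
Q = ΔT/ΣR = (20.1 °C − 8.05 °C)/0.05835 = 206.5 W
From the inner boundary to the fibreglass batt/plywood interface, ΣR_partial = 0.03800 K/W.
T_interface = T_in − Q·ΣR_partial = 20.1 °C − (206.5)(0.03800) = 12.3 °C

T = 12.3 °C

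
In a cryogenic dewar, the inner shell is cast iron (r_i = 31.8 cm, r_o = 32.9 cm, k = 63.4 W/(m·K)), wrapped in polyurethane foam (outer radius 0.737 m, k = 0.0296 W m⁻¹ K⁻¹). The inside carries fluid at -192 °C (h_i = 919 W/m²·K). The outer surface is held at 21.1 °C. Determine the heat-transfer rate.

Q = 47.1 W

Resistance network (inner→outer):
  R_conv,in = 1/(4πr²h) = 1/(4π·0.318²·919) = 8.563×10^-4 K/W
  R_cast iron = (1/0.318 − 1/0.329)/(4πk) = 0.1051/(4π·63.4) = 1.320×10^-4 K/W
  R_polyurethane foam = (1/0.329 − 1/0.737)/(4πk) = 1.683/(4π·0.0296) = 4.524 K/W
ΣR = 8.563×10^-4 + 1.320×10^-4 + 4.524 = 4.525 K/W
Q = ΔT/ΣR = (-192 °C − 21.1 °C)/4.525 = -47.1 W
(Negative Q ⇒ heat flows inward; heat gain = 47.1 W.)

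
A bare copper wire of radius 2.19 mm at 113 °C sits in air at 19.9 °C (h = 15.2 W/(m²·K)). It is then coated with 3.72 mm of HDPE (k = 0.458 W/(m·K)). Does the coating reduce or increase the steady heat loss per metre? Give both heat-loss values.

Critical radius for a cylinder: r_cr = k/h = 0.0301 m = 3.01 cm.
Outer radius after coating: r₂ = 0.00219 + 0.00372 = 0.00591 m.
Since r₁ < r_cr and r₂ ≤ r_cr, the coating moves toward the maximum at r_cr — heat loss rises.
Bare: R = 1/(2πr₁h) = 4.781 m·K/W; Q = 93.1/4.781 = 19.5 W/m.
Coated: R = R_cond + R_conv = 2.117 m·K/W; Q = 93.1/2.117 = 44.0 W/m.

increases: 19.5 → 44.0 W/m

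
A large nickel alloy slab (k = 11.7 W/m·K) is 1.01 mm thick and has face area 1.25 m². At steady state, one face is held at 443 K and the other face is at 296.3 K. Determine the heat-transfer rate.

Q = 2120 kW

Q = kA·ΔT/L = 11.7 × 1.25 × |443 K − 296.3 K| / 0.00101 = 2.12×10^6 W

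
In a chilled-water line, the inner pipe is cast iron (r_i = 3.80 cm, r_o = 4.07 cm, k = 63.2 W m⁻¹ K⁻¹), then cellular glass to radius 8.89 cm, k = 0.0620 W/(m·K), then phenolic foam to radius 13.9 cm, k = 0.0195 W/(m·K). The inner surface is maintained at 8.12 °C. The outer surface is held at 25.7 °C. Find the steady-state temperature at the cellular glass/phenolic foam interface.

Series thermal resistances, inner to outer:
  R'_cast iron = ln(0.0407/0.0380)/(2πk) = 0.06864/(2π·63.2) = 1.729×10^-4 m·K/W
  R'_cellular glass = ln(0.0889/0.0407)/(2πk) = 0.7813/(2π·0.0620) = 2.006 m·K/W
  R'_phenolic foam = ln(0.139/0.0889)/(2πk) = 0.4470/(2π·0.0195) = 3.648 m·K/W
ΣR = 1.729×10^-4 + 2.006 + 3.648 = 5.654 m·K/W
Q' = ΔT/ΣR = (8.12 °C − 25.7 °C)/5.654 = -3.109 W/m
From the inner boundary to the cellular glass/phenolic foam interface, ΣR_partial = 2.006 m·K/W.
T_interface = T_in − Q'·ΣR_partial = 8.12 °C − (-3.109)(2.006) = 14.4 °C

T = 14.4 °C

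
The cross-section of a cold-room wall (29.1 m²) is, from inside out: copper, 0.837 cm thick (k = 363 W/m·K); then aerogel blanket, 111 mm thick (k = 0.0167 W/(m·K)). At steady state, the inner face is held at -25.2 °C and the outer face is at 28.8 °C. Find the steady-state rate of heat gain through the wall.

Q = 236 W

Treat each layer as a resistance in series:
  R_copper = L/(kA) = 0.00837/(363·29.1) = 7.924×10^-7 K/W
  R_aerogel blanket = L/(kA) = 0.111/(0.0167·29.1) = 0.2284 K/W
ΣR = 7.924×10^-7 + 0.2284 = 0.2284 K/W
Q = ΔT/ΣR = (-25.2 °C − 28.8 °C)/0.2284 = -236 W
(Negative Q ⇒ heat flows inward; heat gain = 236 W.)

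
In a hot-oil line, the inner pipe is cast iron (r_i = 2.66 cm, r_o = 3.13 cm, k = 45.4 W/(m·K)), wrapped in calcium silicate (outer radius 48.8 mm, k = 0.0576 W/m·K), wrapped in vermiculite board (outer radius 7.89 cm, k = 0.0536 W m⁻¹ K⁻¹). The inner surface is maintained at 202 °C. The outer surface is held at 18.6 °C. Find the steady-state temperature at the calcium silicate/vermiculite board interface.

Resistance network (inner→outer):
  R'_cast iron = ln(0.0313/0.0266)/(2πk) = 0.1627/(2π·45.4) = 5.704×10^-4 m·K/W
  R'_calcium silicate = ln(0.0488/0.0313)/(2πk) = 0.4441/(2π·0.0576) = 1.227 m·K/W
  R'_vermiculite board = ln(0.0789/0.0488)/(2πk) = 0.4805/(2π·0.0536) = 1.427 m·K/W
ΣR = 5.704×10^-4 + 1.227 + 1.427 = 2.655 m·K/W
Q' = ΔT/ΣR = (202 °C − 18.6 °C)/2.655 = 69.08 W/m
From the inner boundary to the calcium silicate/vermiculite board interface, ΣR_partial = 1.228 m·K/W.
T_interface = T_in − Q'·ΣR_partial = 202 °C − (69.08)(1.228) = 117 °C

T = 117 °C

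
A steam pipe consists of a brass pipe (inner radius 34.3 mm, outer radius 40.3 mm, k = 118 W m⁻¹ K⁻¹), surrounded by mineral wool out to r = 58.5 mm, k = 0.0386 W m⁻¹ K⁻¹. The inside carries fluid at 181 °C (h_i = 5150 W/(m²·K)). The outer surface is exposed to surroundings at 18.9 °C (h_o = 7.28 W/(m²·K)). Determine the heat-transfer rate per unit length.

Q' = 84.8 W/m

Treat each layer as a resistance in series:
  R'_conv,in = 1/(2πr h) = 1/(2π·0.0343·5150) = 9.010×10^-4 m·K/W
  R'_brass = ln(0.0403/0.0343)/(2πk) = 0.1612/(2π·118) = 2.174×10^-4 m·K/W
  R'_mineral wool = ln(0.0585/0.0403)/(2πk) = 0.3727/(2π·0.0386) = 1.537 m·K/W
  R'_conv,out = 1/(2πr h) = 1/(2π·0.0585·7.28) = 0.3737 m·K/W
ΣR = 9.010×10^-4 + 2.174×10^-4 + 1.537 + 0.3737 = 1.912 m·K/W
Q' = ΔT/ΣR = (181 °C − 18.9 °C)/1.912 = 84.8 W/m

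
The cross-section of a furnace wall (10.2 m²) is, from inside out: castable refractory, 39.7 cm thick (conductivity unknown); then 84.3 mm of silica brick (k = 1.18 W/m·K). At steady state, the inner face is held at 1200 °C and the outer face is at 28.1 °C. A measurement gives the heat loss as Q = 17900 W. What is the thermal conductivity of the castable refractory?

k = 0.666 W/m·K

ΣR = ΔT/Q = |1200 − 28.1|/17900 = 0.06547 K/W
Known resistances:
  R_silica brick = L/(kA) = 0.0843/(1.18·10.2) = 0.007004 K/W
R_castable refractory = ΣR − ΣR_known = 0.06547 − 0.007004 = 0.05847 K/W
L/(kA) = 0.05847 ⇒ k = 0.397/(0.05847·10.2) = 0.666 W/m·K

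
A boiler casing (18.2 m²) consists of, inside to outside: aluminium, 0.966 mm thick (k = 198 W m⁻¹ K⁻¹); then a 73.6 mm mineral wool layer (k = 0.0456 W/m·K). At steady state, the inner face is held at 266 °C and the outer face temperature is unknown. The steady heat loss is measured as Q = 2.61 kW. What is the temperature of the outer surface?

T_out = 34.5 °C

Sum the resistances:
  R_aluminium = L/(kA) = 9.66×10^-4/(198·18.2) = 2.681×10^-7 K/W
  R_mineral wool = L/(kA) = 0.0736/(0.0456·18.2) = 0.08868 K/W
ΣR = 0.08868 K/W
ΔT = Q·ΣR = 2610 × 0.08868 = 231.5 K
Heat flows outward, so T_out = T_in − ΔT = 266 − 231.5 = 34.5 °C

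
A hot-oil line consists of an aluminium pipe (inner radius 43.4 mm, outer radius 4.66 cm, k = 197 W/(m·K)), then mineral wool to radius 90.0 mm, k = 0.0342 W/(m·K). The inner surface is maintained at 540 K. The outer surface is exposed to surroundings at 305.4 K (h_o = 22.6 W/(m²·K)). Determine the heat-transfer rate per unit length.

Resistance network (inner→outer):
  R'_aluminium = ln(0.0466/0.0434)/(2πk) = 0.07114/(2π·197) = 5.747×10^-5 m·K/W
  R'_mineral wool = ln(0.0900/0.0466)/(2πk) = 0.6582/(2π·0.0342) = 3.063 m·K/W
  R'_conv,out = 1/(2πr h) = 1/(2π·0.0900·22.6) = 0.07825 m·K/W
ΣR = 5.747×10^-5 + 3.063 + 0.07825 = 3.141 m·K/W
Q' = ΔT/ΣR = (540 K − 305.4 K)/3.141 = 74.7 W/m

Q' = 74.7 W/m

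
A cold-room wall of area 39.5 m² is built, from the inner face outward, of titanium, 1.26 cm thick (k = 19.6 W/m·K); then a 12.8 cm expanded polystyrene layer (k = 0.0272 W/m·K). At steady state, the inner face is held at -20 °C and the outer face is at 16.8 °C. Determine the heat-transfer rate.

Resistance network (inner→outer):
  R_titanium = L/(kA) = 0.0126/(19.6·39.5) = 1.627×10^-5 K/W
  R_expanded polystyrene = L/(kA) = 0.128/(0.0272·39.5) = 0.1191 K/W
ΣR = 1.627×10^-5 + 0.1191 = 0.1191 K/W
Q = ΔT/ΣR = (-20 °C − 16.8 °C)/0.1191 = -309 W
(Negative Q ⇒ heat flows inward; heat gain = 309 W.)

Q = 309 W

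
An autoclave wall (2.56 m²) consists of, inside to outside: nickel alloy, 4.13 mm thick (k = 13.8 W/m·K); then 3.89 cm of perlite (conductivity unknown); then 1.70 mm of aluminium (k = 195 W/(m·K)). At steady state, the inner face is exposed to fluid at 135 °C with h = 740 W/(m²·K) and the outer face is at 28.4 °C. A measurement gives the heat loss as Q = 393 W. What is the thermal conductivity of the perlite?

ΣR = ΔT/Q = |135 − 28.4|/393 = 0.2712 K/W
Known resistances:
  R_conv,in = 1/(hA) = 1/(740·2.56) = 5.279×10^-4 K/W
  R_nickel alloy = L/(kA) = 0.00413/(13.8·2.56) = 1.169×10^-4 K/W
  R_aluminium = L/(kA) = 0.00170/(195·2.56) = 3.405×10^-6 K/W
R_perlite = ΣR − ΣR_known = 0.2712 − 6.482×10^-4 = 0.2706 K/W
L/(kA) = 0.2706 ⇒ k = 0.0389/(0.2706·2.56) = 0.0562 W/m·K

k = 0.0562 W/m·K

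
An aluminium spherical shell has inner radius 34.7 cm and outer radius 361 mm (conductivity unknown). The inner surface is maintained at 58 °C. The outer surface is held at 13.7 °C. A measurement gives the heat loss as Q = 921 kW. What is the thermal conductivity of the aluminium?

ΣR = ΔT/Q = |58 − 13.7|/9.21×10^5 = 4.810×10^-5 K/W
(1/r₁−1/r₂)/(4πk) = 4.810×10^-5 ⇒ k = 0.1118/(4π·4.810×10^-5) = 185 W/m·K

k = 185 W/m·K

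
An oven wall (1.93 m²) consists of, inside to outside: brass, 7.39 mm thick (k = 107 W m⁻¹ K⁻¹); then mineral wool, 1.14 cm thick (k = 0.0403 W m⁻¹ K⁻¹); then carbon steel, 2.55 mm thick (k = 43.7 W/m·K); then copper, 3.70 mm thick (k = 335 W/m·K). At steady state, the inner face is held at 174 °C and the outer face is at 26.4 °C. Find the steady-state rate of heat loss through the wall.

Q = 1010 W

Series thermal resistances, inner to outer:
  R_brass = L/(kA) = 0.00739/(107·1.93) = 3.579×10^-5 K/W
  R_mineral wool = L/(kA) = 0.0114/(0.0403·1.93) = 0.1466 K/W
  R_carbon steel = L/(kA) = 0.00255/(43.7·1.93) = 3.023×10^-5 K/W
  R_copper = L/(kA) = 0.00370/(335·1.93) = 5.723×10^-6 K/W
ΣR = 3.579×10^-5 + 0.1466 + 3.023×10^-5 + 5.723×10^-6 = 0.1467 K/W
Q = ΔT/ΣR = (174 °C − 26.4 °C)/0.1467 = 1010 W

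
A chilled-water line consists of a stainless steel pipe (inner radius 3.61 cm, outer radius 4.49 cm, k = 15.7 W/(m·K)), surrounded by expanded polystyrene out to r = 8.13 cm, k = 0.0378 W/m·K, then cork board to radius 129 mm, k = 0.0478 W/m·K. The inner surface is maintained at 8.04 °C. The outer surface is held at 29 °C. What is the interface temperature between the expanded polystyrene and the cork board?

T = 21.0 °C

Resistance network (inner→outer):
  R'_stainless steel = ln(0.0449/0.0361)/(2πk) = 0.2181/(2π·15.7) = 0.002211 m·K/W
  R'_expanded polystyrene = ln(0.0813/0.0449)/(2πk) = 0.5937/(2π·0.0378) = 2.500 m·K/W
  R'_cork board = ln(0.129/0.0813)/(2πk) = 0.4617/(2π·0.0478) = 1.537 m·K/W
ΣR = 0.002211 + 2.500 + 1.537 = 4.039 m·K/W
Q' = ΔT/ΣR = (8.04 °C − 29 °C)/4.039 = -5.189 W/m
From the inner boundary to the expanded polystyrene/cork board interface, ΣR_partial = 2.502 m·K/W.
T_interface = T_in − Q'·ΣR_partial = 8.04 °C − (-5.189)(2.502) = 21.0 °C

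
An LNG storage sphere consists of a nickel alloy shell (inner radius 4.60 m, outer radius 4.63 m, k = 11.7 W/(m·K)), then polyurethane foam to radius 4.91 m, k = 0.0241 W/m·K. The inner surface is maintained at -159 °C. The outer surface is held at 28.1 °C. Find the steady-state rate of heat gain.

Q = 4600 W

Treat each layer as a resistance in series:
  R_nickel alloy = (1/4.60 − 1/4.63)/(4πk) = 0.001409/(4π·11.7) = 9.580×10^-6 K/W
  R_polyurethane foam = (1/4.63 − 1/4.91)/(4πk) = 0.01232/(4π·0.0241) = 0.04067 K/W
ΣR = 9.580×10^-6 + 0.04067 = 0.04068 K/W
Q = ΔT/ΣR = (-159 °C − 28.1 °C)/0.04068 = -4600 W
(Negative Q ⇒ heat flows inward; heat gain = 4600 W.)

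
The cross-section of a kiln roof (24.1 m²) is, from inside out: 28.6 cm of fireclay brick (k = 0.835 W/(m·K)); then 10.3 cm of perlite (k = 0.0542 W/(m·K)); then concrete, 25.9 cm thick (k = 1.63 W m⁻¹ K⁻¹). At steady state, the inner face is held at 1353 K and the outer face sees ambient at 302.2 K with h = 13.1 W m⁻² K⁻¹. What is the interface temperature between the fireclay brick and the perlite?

T = 1208 K

Treat each layer as a resistance in series:
  R_fireclay brick = L/(kA) = 0.286/(0.835·24.1) = 0.01421 K/W
  R_perlite = L/(kA) = 0.103/(0.0542·24.1) = 0.07885 K/W
  R_concrete = L/(kA) = 0.259/(1.63·24.1) = 0.006593 K/W
  R_conv,out = 1/(hA) = 1/(13.1·24.1) = 0.003167 K/W
ΣR = 0.01421 + 0.07885 + 0.006593 + 0.003167 = 0.1028 K/W
Q = ΔT/ΣR = (1353 K − 302.2 K)/0.1028 = 10220 W
From the inner boundary to the fireclay brick/perlite interface, ΣR_partial = 0.01421 K/W.
T_interface = T_in − Q·ΣR_partial = 1353 K − (10220)(0.01421) = 1208 K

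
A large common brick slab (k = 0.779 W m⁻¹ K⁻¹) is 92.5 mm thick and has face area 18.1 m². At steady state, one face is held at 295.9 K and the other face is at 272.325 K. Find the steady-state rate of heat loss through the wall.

Q = kA·ΔT/L = 0.779 × 18.1 × |295.9 K − 272.325 K| / 0.0925 = 3590 W

Q = 3.59 kW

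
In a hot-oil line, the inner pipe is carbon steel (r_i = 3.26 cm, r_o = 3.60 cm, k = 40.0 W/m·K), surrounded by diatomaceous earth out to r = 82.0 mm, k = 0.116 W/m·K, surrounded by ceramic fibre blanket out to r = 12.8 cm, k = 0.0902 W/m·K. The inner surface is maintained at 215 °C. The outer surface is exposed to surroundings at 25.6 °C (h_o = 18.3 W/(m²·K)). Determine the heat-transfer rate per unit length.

Treat each layer as a resistance in series:
  R'_carbon steel = ln(0.0360/0.0326)/(2πk) = 0.09921/(2π·40.0) = 3.947×10^-4 m·K/W
  R'_diatomaceous earth = ln(0.0820/0.0360)/(2πk) = 0.8232/(2π·0.116) = 1.129 m·K/W
  R'_ceramic fibre blanket = ln(0.128/0.0820)/(2πk) = 0.4453/(2π·0.0902) = 0.7857 m·K/W
  R'_conv,out = 1/(2πr h) = 1/(2π·0.128·18.3) = 0.06795 m·K/W
ΣR = 3.947×10^-4 + 1.129 + 0.7857 + 0.06795 = 1.983 m·K/W
Q' = ΔT/ΣR = (215 °C − 25.6 °C)/1.983 = 95.5 W/m

Q' = 95.5 W/m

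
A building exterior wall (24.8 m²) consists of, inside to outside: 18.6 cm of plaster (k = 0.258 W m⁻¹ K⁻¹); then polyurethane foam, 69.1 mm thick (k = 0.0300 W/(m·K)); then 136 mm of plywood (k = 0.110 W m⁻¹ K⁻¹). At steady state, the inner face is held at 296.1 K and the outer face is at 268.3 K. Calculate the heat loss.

Series thermal resistances, inner to outer:
  R_plaster = L/(kA) = 0.186/(0.258·24.8) = 0.02907 K/W
  R_polyurethane foam = L/(kA) = 0.0691/(0.0300·24.8) = 0.09288 K/W
  R_plywood = L/(kA) = 0.136/(0.110·24.8) = 0.04985 K/W
ΣR = 0.02907 + 0.09288 + 0.04985 = 0.1718 K/W
Q = ΔT/ΣR = (296.1 K − 268.3 K)/0.1718 = 162 W

Q = 162 W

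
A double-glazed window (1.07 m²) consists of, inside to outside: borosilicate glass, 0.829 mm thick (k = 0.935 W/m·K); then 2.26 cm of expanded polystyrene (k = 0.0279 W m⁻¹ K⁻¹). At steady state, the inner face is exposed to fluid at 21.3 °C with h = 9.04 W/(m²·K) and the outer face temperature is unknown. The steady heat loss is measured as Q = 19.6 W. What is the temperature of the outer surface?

Series resistances:
  R_conv,in = 1/(hA) = 1/(9.04·1.07) = 0.1034 K/W
  R_borosilicate glass = L/(kA) = 8.29×10^-4/(0.935·1.07) = 8.286×10^-4 K/W
  R_expanded polystyrene = L/(kA) = 0.0226/(0.0279·1.07) = 0.7570 K/W
ΣR = 0.8613 K/W
ΔT = Q·ΣR = 19.6 × 0.8613 = 16.88 K
Heat flows outward, so T_out = T_in − ΔT = 21.3 − 16.88 = 4.42 °C

T_out = 4.42 °C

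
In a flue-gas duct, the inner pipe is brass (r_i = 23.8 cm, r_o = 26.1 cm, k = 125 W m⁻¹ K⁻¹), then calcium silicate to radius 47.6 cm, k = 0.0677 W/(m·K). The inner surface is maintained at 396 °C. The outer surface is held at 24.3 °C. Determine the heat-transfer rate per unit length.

Q' = 263 W/m

Treat each layer as a resistance in series:
  R'_brass = ln(0.261/0.238)/(2πk) = 0.09225/(2π·125) = 1.175×10^-4 m·K/W
  R'_calcium silicate = ln(0.476/0.261)/(2πk) = 0.6009/(2π·0.0677) = 1.413 m·K/W
ΣR = 1.175×10^-4 + 1.413 = 1.413 m·K/W
Q' = ΔT/ΣR = (396 °C − 24.3 °C)/1.413 = 263 W/m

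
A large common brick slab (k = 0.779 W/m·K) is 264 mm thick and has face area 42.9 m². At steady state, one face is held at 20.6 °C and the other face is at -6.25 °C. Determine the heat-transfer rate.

Q = 3400 W

Q = kA·ΔT/L = 0.779 × 42.9 × |20.6 °C − -6.25 °C| / 0.264 = 3400 W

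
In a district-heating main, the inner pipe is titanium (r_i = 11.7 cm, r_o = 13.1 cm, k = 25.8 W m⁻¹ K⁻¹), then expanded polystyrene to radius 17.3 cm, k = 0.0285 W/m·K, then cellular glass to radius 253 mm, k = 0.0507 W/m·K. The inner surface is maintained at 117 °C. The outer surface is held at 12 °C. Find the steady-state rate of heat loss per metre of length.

Resistance network (inner→outer):
  R'_titanium = ln(0.131/0.117)/(2πk) = 0.1130/(2π·25.8) = 6.972×10^-4 m·K/W
  R'_expanded polystyrene = ln(0.173/0.131)/(2πk) = 0.2781/(2π·0.0285) = 1.553 m·K/W
  R'_cellular glass = ln(0.253/0.173)/(2πk) = 0.3801/(2π·0.0507) = 1.193 m·K/W
ΣR = 6.972×10^-4 + 1.553 + 1.193 = 2.747 m·K/W
Q' = ΔT/ΣR = (117 °C − 12 °C)/2.747 = 38.2 W/m

Q' = 38.2 W/m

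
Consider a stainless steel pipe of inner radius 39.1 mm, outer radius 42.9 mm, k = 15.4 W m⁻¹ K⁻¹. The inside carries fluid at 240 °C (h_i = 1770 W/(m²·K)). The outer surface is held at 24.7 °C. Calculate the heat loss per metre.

Q' = 66.1 kW/m

Treat each layer as a resistance in series:
  R'_conv,in = 1/(2πr h) = 1/(2π·0.0391·1770) = 0.002300 m·K/W
  R'_stainless steel = ln(0.0429/0.0391)/(2πk) = 0.09275/(2π·15.4) = 9.585×10^-4 m·K/W
ΣR = 0.002300 + 9.585×10^-4 = 0.003259 m·K/W
Q' = ΔT/ΣR = (240 °C − 24.7 °C)/0.003259 = 66100 W/m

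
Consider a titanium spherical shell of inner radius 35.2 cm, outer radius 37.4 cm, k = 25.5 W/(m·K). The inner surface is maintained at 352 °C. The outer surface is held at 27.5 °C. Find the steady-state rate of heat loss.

Q = 4πk·ΔT/(1/r₁ − 1/r₂) = 4π × 25.5 × 324.5 / (1/0.352 − 1/0.374) = 6.22×10^5 W

Q = 622 kW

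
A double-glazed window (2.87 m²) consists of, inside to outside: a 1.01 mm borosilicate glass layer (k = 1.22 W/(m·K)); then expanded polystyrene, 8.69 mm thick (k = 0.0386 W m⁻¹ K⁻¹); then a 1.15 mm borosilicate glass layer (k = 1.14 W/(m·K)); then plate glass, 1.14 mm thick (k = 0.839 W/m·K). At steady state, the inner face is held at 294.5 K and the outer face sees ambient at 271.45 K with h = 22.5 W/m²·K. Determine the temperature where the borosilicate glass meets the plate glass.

T = 275.32 K

Treat each layer as a resistance in series:
  R_borosilicate glass = L/(kA) = 0.00101/(1.22·2.87) = 2.885×10^-4 K/W
  R_expanded polystyrene = L/(kA) = 0.00869/(0.0386·2.87) = 0.07844 K/W
  R_borosilicate glass = L/(kA) = 0.00115/(1.14·2.87) = 3.515×10^-4 K/W
  R_plate glass = L/(kA) = 0.00114/(0.839·2.87) = 4.734×10^-4 K/W
  R_conv,out = 1/(hA) = 1/(22.5·2.87) = 0.01549 K/W
ΣR = 2.885×10^-4 + 0.07844 + 3.515×10^-4 + 4.734×10^-4 + 0.01549 = 0.09504 K/W
Q = ΔT/ΣR = (294.5 K − 271.45 K)/0.09504 = 242.5 W
From the inner boundary to the borosilicate glass/plate glass interface, ΣR_partial = 0.07908 K/W.
T_interface = T_in − Q·ΣR_partial = 294.5 K − (242.5)(0.07908) = 275.32 K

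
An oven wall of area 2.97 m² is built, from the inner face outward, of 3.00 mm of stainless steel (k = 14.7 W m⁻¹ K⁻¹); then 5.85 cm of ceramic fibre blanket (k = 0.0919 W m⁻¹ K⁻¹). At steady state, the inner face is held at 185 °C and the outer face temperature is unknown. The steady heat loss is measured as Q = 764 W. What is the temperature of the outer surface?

Series resistances:
  R_stainless steel = L/(kA) = 0.00300/(14.7·2.97) = 6.871×10^-5 K/W
  R_ceramic fibre blanket = L/(kA) = 0.0585/(0.0919·2.97) = 0.2143 K/W
ΣR = 0.2144 K/W
ΔT = Q·ΣR = 764 × 0.2144 = 163.8 K
Heat flows outward, so T_out = T_in − ΔT = 185 − 163.8 = 21.2 °C

T_out = 21.2 °C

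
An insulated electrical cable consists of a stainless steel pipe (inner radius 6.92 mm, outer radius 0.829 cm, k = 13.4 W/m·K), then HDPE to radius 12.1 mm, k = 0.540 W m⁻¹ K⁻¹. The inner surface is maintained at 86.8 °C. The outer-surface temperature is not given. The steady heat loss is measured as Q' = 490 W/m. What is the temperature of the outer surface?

Sum the resistances:
  R'_stainless steel = ln(0.00829/0.00692)/(2πk) = 0.1806/(2π·13.4) = 0.002145 m·K/W
  R'_HDPE = ln(0.0121/0.00829)/(2πk) = 0.3782/(2π·0.540) = 0.1115 m·K/W
ΣR = 0.1136 m·K/W
ΔT = Q'·ΣR = 490 × 0.1136 = 55.66 K
Heat flows outward, so T_out = T_in − ΔT = 86.8 − 55.66 = 31.1 °C

T_out = 31.1 °C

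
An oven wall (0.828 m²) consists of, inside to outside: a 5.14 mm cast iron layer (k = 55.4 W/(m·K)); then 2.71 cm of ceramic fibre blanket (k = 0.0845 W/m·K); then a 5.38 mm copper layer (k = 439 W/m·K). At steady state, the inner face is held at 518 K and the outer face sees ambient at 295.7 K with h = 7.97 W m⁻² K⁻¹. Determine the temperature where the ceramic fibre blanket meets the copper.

T = 358.2 K

Resistance network (inner→outer):
  R_cast iron = L/(kA) = 0.00514/(55.4·0.828) = 1.121×10^-4 K/W
  R_ceramic fibre blanket = L/(kA) = 0.0271/(0.0845·0.828) = 0.3873 K/W
  R_copper = L/(kA) = 0.00538/(439·0.828) = 1.480×10^-5 K/W
  R_conv,out = 1/(hA) = 1/(7.97·0.828) = 0.1515 K/W
ΣR = 1.121×10^-4 + 0.3873 + 1.480×10^-5 + 0.1515 = 0.5389 K/W
Q = ΔT/ΣR = (518 K − 295.7 K)/0.5389 = 412.5 W
From the inner boundary to the ceramic fibre blanket/copper interface, ΣR_partial = 0.3874 K/W.
T_interface = T_in − Q·ΣR_partial = 518 K − (412.5)(0.3874) = 358.2 K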